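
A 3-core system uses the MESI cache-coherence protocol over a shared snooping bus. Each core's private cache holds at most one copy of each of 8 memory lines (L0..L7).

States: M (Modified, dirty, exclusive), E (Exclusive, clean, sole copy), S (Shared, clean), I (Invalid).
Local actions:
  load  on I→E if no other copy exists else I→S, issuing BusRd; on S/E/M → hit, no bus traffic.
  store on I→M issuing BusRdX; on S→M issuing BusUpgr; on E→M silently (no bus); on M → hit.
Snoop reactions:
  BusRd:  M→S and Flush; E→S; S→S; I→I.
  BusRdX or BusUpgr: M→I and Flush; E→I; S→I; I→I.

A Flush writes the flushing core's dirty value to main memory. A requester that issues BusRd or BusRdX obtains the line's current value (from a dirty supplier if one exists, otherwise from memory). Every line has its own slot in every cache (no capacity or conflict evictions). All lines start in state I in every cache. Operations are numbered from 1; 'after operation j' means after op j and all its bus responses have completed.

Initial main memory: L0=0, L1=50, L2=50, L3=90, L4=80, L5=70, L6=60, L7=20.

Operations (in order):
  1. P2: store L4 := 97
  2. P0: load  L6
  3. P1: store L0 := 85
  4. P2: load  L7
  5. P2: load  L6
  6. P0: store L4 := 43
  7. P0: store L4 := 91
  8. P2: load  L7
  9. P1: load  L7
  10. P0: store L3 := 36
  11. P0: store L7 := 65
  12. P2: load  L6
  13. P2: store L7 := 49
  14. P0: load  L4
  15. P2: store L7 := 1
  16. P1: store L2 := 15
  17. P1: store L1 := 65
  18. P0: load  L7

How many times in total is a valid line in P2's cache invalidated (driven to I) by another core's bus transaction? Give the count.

invalidations = 2

step 1: P2: store L4 := 97  ⟶  IIM  (L4)  txn=BusRdX  M[L4]=80
step 2: P0: load  L6  ⟶  EII  (L6)  txn=BusRd  M[L6]=60
step 3: P1: store L0 := 85  ⟶  IMI  (L0)  txn=BusRdX  M[L0]=0
step 4: P2: load  L7  ⟶  IIE  (L7)  txn=BusRd  M[L7]=20
step 5: P2: load  L6  ⟶  SIS  (L6)  txn=BusRd  M[L6]=60
step 6: P0: store L4 := 43  ⟶  MII  (L4)  txn=BusRdX+Flush  M[L4]=97
step 7: P0: store L4 := 91  ⟶  MII  (L4)  txn=∅  M[L4]=97
step 8: P2: load  L7  ⟶  IIE  (L7)  txn=∅  M[L7]=20
step 9: P1: load  L7  ⟶  ISS  (L7)  txn=BusRd  M[L7]=20
step 10: P0: store L3 := 36  ⟶  MII  (L3)  txn=BusRdX  M[L3]=90
step 11: P0: store L7 := 65  ⟶  MII  (L7)  txn=BusRdX  M[L7]=20
step 12: P2: load  L6  ⟶  SIS  (L6)  txn=∅  M[L6]=60
step 13: P2: store L7 := 49  ⟶  IIM  (L7)  txn=BusRdX+Flush  M[L7]=65
step 14: P0: load  L4  ⟶  MII  (L4)  txn=∅  M[L4]=97
step 15: P2: store L7 := 1  ⟶  IIM  (L7)  txn=∅  M[L7]=65
step 16: P1: store L2 := 15  ⟶  IMI  (L2)  txn=BusRdX  M[L2]=50
step 17: P1: store L1 := 65  ⟶  IMI  (L1)  txn=BusRdX  M[L1]=50
step 18: P0: load  L7  ⟶  SIS  (L7)  txn=BusRd+Flush  M[L7]=1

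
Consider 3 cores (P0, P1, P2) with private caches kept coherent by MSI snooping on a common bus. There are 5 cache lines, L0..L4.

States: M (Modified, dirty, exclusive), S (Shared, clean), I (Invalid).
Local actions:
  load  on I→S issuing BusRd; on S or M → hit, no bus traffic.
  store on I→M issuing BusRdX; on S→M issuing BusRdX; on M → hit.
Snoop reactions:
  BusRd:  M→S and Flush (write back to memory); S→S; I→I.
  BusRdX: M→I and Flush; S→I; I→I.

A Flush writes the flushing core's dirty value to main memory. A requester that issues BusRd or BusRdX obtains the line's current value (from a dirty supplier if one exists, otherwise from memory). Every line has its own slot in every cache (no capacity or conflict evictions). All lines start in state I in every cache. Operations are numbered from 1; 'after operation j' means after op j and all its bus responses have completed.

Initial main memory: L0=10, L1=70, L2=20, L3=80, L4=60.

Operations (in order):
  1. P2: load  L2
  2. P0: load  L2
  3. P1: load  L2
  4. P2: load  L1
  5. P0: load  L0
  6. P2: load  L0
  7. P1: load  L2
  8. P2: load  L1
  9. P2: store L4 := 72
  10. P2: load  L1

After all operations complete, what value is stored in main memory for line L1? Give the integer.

  op1 P2: load  L2 → I/I/S on L2; bus BusRd; mem=20
  op2 P0: load  L2 → S/I/S on L2; bus BusRd; mem=20
  op3 P1: load  L2 → S/S/S on L2; bus BusRd; mem=20
  op4 P2: load  L1 → I/I/S on L1; bus BusRd; mem=70
  op5 P0: load  L0 → S/I/I on L0; bus BusRd; mem=10
  op6 P2: load  L0 → S/I/S on L0; bus BusRd; mem=10
  op7 P1: load  L2 → S/S/S on L2; bus (none); mem=20
  op8 P2: load  L1 → I/I/S on L1; bus (none); mem=70
  op9 P2: store L4 := 72 → I/I/M on L4; bus BusRdX; mem=60
  op10 P2: load  L1 → I/I/S on L1; bus (none); mem=70

memory[L1] = 70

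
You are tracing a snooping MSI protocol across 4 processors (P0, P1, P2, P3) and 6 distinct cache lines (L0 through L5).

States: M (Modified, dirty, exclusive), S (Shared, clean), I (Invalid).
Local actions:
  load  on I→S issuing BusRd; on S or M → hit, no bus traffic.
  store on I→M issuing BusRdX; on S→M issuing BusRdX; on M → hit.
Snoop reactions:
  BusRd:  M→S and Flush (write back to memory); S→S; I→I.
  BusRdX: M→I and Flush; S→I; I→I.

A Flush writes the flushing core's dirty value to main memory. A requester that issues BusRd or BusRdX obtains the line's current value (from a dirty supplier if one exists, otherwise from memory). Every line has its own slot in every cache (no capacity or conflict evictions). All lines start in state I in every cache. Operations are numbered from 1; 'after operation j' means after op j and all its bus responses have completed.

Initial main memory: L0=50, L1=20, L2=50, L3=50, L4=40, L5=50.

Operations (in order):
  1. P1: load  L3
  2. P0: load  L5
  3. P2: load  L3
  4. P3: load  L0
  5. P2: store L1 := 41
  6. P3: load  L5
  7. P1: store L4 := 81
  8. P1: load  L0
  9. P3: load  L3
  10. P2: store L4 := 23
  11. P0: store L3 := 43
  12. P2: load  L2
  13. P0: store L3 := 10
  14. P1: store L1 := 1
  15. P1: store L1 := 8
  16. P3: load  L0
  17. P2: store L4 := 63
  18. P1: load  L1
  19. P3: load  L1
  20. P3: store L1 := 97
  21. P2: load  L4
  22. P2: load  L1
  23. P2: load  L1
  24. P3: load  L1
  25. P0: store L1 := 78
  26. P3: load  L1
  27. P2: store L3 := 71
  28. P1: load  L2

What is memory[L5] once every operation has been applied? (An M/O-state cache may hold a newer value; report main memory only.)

step 1: P1: load  L3  ⟶  ISII  (L3)  txn=BusRd  M[L3]=50
step 2: P0: load  L5  ⟶  SIII  (L5)  txn=BusRd  M[L5]=50
step 3: P2: load  L3  ⟶  ISSI  (L3)  txn=BusRd  M[L3]=50
step 4: P3: load  L0  ⟶  IIIS  (L0)  txn=BusRd  M[L0]=50
step 5: P2: store L1 := 41  ⟶  IIMI  (L1)  txn=BusRdX  M[L1]=20
step 6: P3: load  L5  ⟶  SIIS  (L5)  txn=BusRd  M[L5]=50
step 7: P1: store L4 := 81  ⟶  IMII  (L4)  txn=BusRdX  M[L4]=40
step 8: P1: load  L0  ⟶  ISIS  (L0)  txn=BusRd  M[L0]=50
step 9: P3: load  L3  ⟶  ISSS  (L3)  txn=BusRd  M[L3]=50
step 10: P2: store L4 := 23  ⟶  IIMI  (L4)  txn=BusRdX+Flush  M[L4]=81
step 11: P0: store L3 := 43  ⟶  MIII  (L3)  txn=BusRdX  M[L3]=50
step 12: P2: load  L2  ⟶  IISI  (L2)  txn=BusRd  M[L2]=50
step 13: P0: store L3 := 10  ⟶  MIII  (L3)  txn=∅  M[L3]=50
step 14: P1: store L1 := 1  ⟶  IMII  (L1)  txn=BusRdX+Flush  M[L1]=41
step 15: P1: store L1 := 8  ⟶  IMII  (L1)  txn=∅  M[L1]=41
step 16: P3: load  L0  ⟶  ISIS  (L0)  txn=∅  M[L0]=50
step 17: P2: store L4 := 63  ⟶  IIMI  (L4)  txn=∅  M[L4]=81
step 18: P1: load  L1  ⟶  IMII  (L1)  txn=∅  M[L1]=41
step 19: P3: load  L1  ⟶  ISIS  (L1)  txn=BusRd+Flush  M[L1]=8
step 20: P3: store L1 := 97  ⟶  IIIM  (L1)  txn=BusRdX  M[L1]=8
step 21: P2: load  L4  ⟶  IIMI  (L4)  txn=∅  M[L4]=81
step 22: P2: load  L1  ⟶  IISS  (L1)  txn=BusRd+Flush  M[L1]=97
step 23: P2: load  L1  ⟶  IISS  (L1)  txn=∅  M[L1]=97
step 24: P3: load  L1  ⟶  IISS  (L1)  txn=∅  M[L1]=97
step 25: P0: store L1 := 78  ⟶  MIII  (L1)  txn=BusRdX  M[L1]=97
step 26: P3: load  L1  ⟶  SIIS  (L1)  txn=BusRd+Flush  M[L1]=78
step 27: P2: store L3 := 71  ⟶  IIMI  (L3)  txn=BusRdX+Flush  M[L3]=10
step 28: P1: load  L2  ⟶  ISSI  (L2)  txn=BusRd  M[L2]=50

memory[L5] = 50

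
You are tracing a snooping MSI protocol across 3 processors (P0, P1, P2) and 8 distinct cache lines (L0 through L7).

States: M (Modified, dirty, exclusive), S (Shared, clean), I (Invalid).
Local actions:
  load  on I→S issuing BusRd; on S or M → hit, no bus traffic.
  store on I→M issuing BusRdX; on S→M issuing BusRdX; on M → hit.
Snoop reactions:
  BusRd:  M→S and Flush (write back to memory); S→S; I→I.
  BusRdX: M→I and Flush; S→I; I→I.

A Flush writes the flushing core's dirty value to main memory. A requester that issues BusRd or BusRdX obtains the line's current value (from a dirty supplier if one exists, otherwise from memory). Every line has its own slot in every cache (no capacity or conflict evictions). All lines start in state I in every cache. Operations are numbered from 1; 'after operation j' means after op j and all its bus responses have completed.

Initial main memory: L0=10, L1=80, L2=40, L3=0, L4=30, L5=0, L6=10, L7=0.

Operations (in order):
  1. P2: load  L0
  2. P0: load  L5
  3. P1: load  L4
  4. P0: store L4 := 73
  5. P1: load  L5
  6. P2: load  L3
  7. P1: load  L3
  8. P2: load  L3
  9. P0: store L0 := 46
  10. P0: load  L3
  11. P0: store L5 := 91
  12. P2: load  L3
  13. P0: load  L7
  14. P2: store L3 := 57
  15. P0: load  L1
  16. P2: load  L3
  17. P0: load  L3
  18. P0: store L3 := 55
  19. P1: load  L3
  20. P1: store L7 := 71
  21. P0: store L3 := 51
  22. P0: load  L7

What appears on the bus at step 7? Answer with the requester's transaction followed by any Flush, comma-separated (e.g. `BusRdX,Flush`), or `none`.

bus = BusRd

[1] P2: load  L0 | P0:I, P1:I, P2:S(10) | bus: BusRd
[2] P0: load  L5 | P0:S(0), P1:I, P2:I | bus: BusRd
[3] P1: load  L4 | P0:I, P1:S(30), P2:I | bus: BusRd
[4] P0: store L4 := 73 | P0:M(73), P1:I, P2:I | bus: BusRdX
[5] P1: load  L5 | P0:S(0), P1:S(0), P2:I | bus: BusRd
[6] P2: load  L3 | P0:I, P1:I, P2:S(0) | bus: BusRd
[7] P1: load  L3 | P0:I, P1:S(0), P2:S(0) | bus: BusRd
[8] P2: load  L3 | P0:I, P1:S(0), P2:S(0) | bus: none
[9] P0: store L0 := 46 | P0:M(46), P1:I, P2:I | bus: BusRdX
[10] P0: load  L3 | P0:S(0), P1:S(0), P2:S(0) | bus: BusRd
[11] P0: store L5 := 91 | P0:M(91), P1:I, P2:I | bus: BusRdX
[12] P2: load  L3 | P0:S(0), P1:S(0), P2:S(0) | bus: none
[13] P0: load  L7 | P0:S(0), P1:I, P2:I | bus: BusRd
[14] P2: store L3 := 57 | P0:I, P1:I, P2:M(57) | bus: BusRdX
[15] P0: load  L1 | P0:S(80), P1:I, P2:I | bus: BusRd
[16] P2: load  L3 | P0:I, P1:I, P2:M(57) | bus: none
[17] P0: load  L3 | P0:S(57), P1:I, P2:S(57) | bus: BusRd,Flush
[18] P0: store L3 := 55 | P0:M(55), P1:I, P2:I | bus: BusRdX
[19] P1: load  L3 | P0:S(55), P1:S(55), P2:I | bus: BusRd,Flush
[20] P1: store L7 := 71 | P0:I, P1:M(71), P2:I | bus: BusRdX
[21] P0: store L3 := 51 | P0:M(51), P1:I, P2:I | bus: BusRdX
[22] P0: load  L7 | P0:S(71), P1:S(71), P2:I | bus: BusRd,Flush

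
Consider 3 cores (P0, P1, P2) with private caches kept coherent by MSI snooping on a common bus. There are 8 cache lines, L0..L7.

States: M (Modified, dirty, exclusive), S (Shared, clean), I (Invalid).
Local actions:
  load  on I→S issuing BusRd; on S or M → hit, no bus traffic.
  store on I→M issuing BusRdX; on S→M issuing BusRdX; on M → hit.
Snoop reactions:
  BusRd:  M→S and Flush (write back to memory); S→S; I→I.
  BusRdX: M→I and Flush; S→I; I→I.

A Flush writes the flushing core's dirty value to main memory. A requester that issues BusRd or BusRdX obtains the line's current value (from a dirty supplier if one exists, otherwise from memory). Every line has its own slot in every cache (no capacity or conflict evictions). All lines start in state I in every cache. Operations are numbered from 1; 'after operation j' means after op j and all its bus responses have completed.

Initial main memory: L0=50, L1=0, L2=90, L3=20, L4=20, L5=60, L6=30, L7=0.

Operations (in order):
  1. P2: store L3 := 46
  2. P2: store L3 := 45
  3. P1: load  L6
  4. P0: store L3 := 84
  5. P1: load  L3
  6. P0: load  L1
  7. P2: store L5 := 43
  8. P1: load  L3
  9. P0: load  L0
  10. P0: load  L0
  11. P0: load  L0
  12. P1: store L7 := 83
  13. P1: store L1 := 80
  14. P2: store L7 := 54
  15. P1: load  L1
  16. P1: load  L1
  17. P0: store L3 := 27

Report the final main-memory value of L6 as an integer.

step 1: P2: store L3 := 46  ⟶  IIM  (L3)  txn=BusRdX  M[L3]=20
step 2: P2: store L3 := 45  ⟶  IIM  (L3)  txn=∅  M[L3]=20
step 3: P1: load  L6  ⟶  ISI  (L6)  txn=BusRd  M[L6]=30
step 4: P0: store L3 := 84  ⟶  MII  (L3)  txn=BusRdX+Flush  M[L3]=45
step 5: P1: load  L3  ⟶  SSI  (L3)  txn=BusRd+Flush  M[L3]=84
step 6: P0: load  L1  ⟶  SII  (L1)  txn=BusRd  M[L1]=0
step 7: P2: store L5 := 43  ⟶  IIM  (L5)  txn=BusRdX  M[L5]=60
step 8: P1: load  L3  ⟶  SSI  (L3)  txn=∅  M[L3]=84
step 9: P0: load  L0  ⟶  SII  (L0)  txn=BusRd  M[L0]=50
step 10: P0: load  L0  ⟶  SII  (L0)  txn=∅  M[L0]=50
step 11: P0: load  L0  ⟶  SII  (L0)  txn=∅  M[L0]=50
step 12: P1: store L7 := 83  ⟶  IMI  (L7)  txn=BusRdX  M[L7]=0
step 13: P1: store L1 := 80  ⟶  IMI  (L1)  txn=BusRdX  M[L1]=0
step 14: P2: store L7 := 54  ⟶  IIM  (L7)  txn=BusRdX+Flush  M[L7]=83
step 15: P1: load  L1  ⟶  IMI  (L1)  txn=∅  M[L1]=0
step 16: P1: load  L1  ⟶  IMI  (L1)  txn=∅  M[L1]=0
step 17: P0: store L3 := 27  ⟶  MII  (L3)  txn=BusRdX  M[L3]=84

memory[L6] = 30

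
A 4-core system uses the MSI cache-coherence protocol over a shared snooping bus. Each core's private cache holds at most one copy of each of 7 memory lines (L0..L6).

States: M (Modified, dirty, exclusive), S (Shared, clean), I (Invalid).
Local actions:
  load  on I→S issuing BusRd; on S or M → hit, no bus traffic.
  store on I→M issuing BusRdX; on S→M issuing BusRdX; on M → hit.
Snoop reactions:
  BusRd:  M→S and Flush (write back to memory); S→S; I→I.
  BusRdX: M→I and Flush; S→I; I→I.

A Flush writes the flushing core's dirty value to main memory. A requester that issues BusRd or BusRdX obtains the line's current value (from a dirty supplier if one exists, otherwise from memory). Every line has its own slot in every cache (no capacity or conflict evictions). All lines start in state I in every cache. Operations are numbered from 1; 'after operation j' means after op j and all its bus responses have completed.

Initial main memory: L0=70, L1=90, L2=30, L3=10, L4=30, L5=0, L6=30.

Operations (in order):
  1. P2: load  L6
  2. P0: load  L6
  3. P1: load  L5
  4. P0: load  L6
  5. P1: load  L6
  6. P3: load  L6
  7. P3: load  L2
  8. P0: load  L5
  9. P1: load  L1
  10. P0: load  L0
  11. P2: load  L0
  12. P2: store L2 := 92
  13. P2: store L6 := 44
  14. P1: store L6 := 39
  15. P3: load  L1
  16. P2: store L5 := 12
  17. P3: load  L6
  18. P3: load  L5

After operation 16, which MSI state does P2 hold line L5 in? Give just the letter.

state = M

[1] P2: load  L6 | P0:I, P1:I, P2:S(30), P3:I | bus: BusRd
[2] P0: load  L6 | P0:S(30), P1:I, P2:S(30), P3:I | bus: BusRd
[3] P1: load  L5 | P0:I, P1:S(0), P2:I, P3:I | bus: BusRd
[4] P0: load  L6 | P0:S(30), P1:I, P2:S(30), P3:I | bus: none
[5] P1: load  L6 | P0:S(30), P1:S(30), P2:S(30), P3:I | bus: BusRd
[6] P3: load  L6 | P0:S(30), P1:S(30), P2:S(30), P3:S(30) | bus: BusRd
[7] P3: load  L2 | P0:I, P1:I, P2:I, P3:S(30) | bus: BusRd
[8] P0: load  L5 | P0:S(0), P1:S(0), P2:I, P3:I | bus: BusRd
[9] P1: load  L1 | P0:I, P1:S(90), P2:I, P3:I | bus: BusRd
[10] P0: load  L0 | P0:S(70), P1:I, P2:I, P3:I | bus: BusRd
[11] P2: load  L0 | P0:S(70), P1:I, P2:S(70), P3:I | bus: BusRd
[12] P2: store L2 := 92 | P0:I, P1:I, P2:M(92), P3:I | bus: BusRdX
[13] P2: store L6 := 44 | P0:I, P1:I, P2:M(44), P3:I | bus: BusRdX
[14] P1: store L6 := 39 | P0:I, P1:M(39), P2:I, P3:I | bus: BusRdX,Flush
[15] P3: load  L1 | P0:I, P1:S(90), P2:I, P3:S(90) | bus: BusRd
[16] P2: store L5 := 12 | P0:I, P1:I, P2:M(12), P3:I | bus: BusRdX
[17] P3: load  L6 | P0:I, P1:S(39), P2:I, P3:S(39) | bus: BusRd,Flush
[18] P3: load  L5 | P0:I, P1:I, P2:S(12), P3:S(12) | bus: BusRd,Flush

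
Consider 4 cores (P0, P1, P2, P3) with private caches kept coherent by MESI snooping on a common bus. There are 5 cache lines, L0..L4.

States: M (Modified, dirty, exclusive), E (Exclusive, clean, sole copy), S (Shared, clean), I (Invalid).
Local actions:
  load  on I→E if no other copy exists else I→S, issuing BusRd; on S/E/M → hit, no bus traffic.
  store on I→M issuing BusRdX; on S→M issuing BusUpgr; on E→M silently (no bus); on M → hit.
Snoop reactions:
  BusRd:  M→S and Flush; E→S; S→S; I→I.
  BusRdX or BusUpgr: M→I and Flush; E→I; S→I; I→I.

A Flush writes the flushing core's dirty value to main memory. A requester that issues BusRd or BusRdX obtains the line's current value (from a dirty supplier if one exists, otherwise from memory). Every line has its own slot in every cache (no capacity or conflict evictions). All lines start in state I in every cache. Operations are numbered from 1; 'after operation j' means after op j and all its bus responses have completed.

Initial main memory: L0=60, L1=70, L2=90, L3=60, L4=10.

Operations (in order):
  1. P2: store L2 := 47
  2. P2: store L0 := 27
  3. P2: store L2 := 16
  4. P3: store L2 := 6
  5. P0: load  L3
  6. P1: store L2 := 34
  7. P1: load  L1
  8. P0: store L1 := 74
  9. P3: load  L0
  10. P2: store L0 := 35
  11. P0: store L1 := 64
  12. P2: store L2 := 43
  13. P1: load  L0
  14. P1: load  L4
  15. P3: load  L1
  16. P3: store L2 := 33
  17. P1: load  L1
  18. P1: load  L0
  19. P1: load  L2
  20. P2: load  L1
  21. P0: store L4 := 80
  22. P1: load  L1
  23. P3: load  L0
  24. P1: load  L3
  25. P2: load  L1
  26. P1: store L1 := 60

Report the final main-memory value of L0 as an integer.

memory[L0] = 35

  op1 P2: store L2 := 47 → I/I/M/I on L2; bus BusRdX; mem=90
  op2 P2: store L0 := 27 → I/I/M/I on L0; bus BusRdX; mem=60
  op3 P2: store L2 := 16 → I/I/M/I on L2; bus (none); mem=90
  op4 P3: store L2 := 6 → I/I/I/M on L2; bus BusRdX Flush; mem=16
  op5 P0: load  L3 → E/I/I/I on L3; bus BusRd; mem=60
  op6 P1: store L2 := 34 → I/M/I/I on L2; bus BusRdX Flush; mem=6
  op7 P1: load  L1 → I/E/I/I on L1; bus BusRd; mem=70
  op8 P0: store L1 := 74 → M/I/I/I on L1; bus BusRdX; mem=70
  op9 P3: load  L0 → I/I/S/S on L0; bus BusRd Flush; mem=27
  op10 P2: store L0 := 35 → I/I/M/I on L0; bus BusUpgr; mem=27
  op11 P0: store L1 := 64 → M/I/I/I on L1; bus (none); mem=70
  op12 P2: store L2 := 43 → I/I/M/I on L2; bus BusRdX Flush; mem=34
  op13 P1: load  L0 → I/S/S/I on L0; bus BusRd Flush; mem=35
  op14 P1: load  L4 → I/E/I/I on L4; bus BusRd; mem=10
  op15 P3: load  L1 → S/I/I/S on L1; bus BusRd Flush; mem=64
  op16 P3: store L2 := 33 → I/I/I/M on L2; bus BusRdX Flush; mem=43
  op17 P1: load  L1 → S/S/I/S on L1; bus BusRd; mem=64
  op18 P1: load  L0 → I/S/S/I on L0; bus (none); mem=35
  op19 P1: load  L2 → I/S/I/S on L2; bus BusRd Flush; mem=33
  op20 P2: load  L1 → S/S/S/S on L1; bus BusRd; mem=64
  op21 P0: store L4 := 80 → M/I/I/I on L4; bus BusRdX; mem=10
  op22 P1: load  L1 → S/S/S/S on L1; bus (none); mem=64
  op23 P3: load  L0 → I/S/S/S on L0; bus BusRd; mem=35
  op24 P1: load  L3 → S/S/I/I on L3; bus BusRd; mem=60
  op25 P2: load  L1 → S/S/S/S on L1; bus (none); mem=64
  op26 P1: store L1 := 60 → I/M/I/I on L1; bus BusUpgr; mem=64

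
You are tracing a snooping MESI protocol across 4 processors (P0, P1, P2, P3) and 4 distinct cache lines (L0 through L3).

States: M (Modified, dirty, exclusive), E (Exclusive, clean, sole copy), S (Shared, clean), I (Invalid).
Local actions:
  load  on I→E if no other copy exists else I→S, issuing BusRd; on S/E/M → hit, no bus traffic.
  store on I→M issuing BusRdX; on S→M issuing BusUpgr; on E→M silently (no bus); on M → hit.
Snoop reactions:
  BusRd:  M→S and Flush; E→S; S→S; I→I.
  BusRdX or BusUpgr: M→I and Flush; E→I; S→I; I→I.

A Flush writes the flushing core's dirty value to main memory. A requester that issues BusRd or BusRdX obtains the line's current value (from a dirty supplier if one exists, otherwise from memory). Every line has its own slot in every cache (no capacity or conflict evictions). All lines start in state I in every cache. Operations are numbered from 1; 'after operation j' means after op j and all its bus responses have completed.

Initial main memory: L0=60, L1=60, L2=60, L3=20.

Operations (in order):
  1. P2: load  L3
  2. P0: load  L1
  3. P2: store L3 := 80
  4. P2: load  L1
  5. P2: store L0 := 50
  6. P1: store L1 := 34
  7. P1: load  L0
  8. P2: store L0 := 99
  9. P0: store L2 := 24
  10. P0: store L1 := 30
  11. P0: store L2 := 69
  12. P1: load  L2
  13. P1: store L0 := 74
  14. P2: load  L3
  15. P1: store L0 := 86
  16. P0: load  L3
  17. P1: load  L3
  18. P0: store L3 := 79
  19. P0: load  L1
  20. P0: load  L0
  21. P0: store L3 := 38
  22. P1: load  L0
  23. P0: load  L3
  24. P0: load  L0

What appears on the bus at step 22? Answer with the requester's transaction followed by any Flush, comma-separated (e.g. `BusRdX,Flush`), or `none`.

bus = none

1. P2: load  L3  bus=[BusRd]  L3: P0=I P1=I P2=E P3=I  mem[L3]=20
2. P0: load  L1  bus=[BusRd]  L1: P0=E P1=I P2=I P3=I  mem[L1]=60
3. P2: store L3 := 80  bus=[-]  L3: P0=I P1=I P2=M P3=I  mem[L3]=20
4. P2: load  L1  bus=[BusRd]  L1: P0=S P1=I P2=S P3=I  mem[L1]=60
5. P2: store L0 := 50  bus=[BusRdX]  L0: P0=I P1=I P2=M P3=I  mem[L0]=60
6. P1: store L1 := 34  bus=[BusRdX]  L1: P0=I P1=M P2=I P3=I  mem[L1]=60
7. P1: load  L0  bus=[BusRd,Flush]  L0: P0=I P1=S P2=S P3=I  mem[L0]=50
8. P2: store L0 := 99  bus=[BusUpgr]  L0: P0=I P1=I P2=M P3=I  mem[L0]=50
9. P0: store L2 := 24  bus=[BusRdX]  L2: P0=M P1=I P2=I P3=I  mem[L2]=60
10. P0: store L1 := 30  bus=[BusRdX,Flush]  L1: P0=M P1=I P2=I P3=I  mem[L1]=34
11. P0: store L2 := 69  bus=[-]  L2: P0=M P1=I P2=I P3=I  mem[L2]=60
12. P1: load  L2  bus=[BusRd,Flush]  L2: P0=S P1=S P2=I P3=I  mem[L2]=69
13. P1: store L0 := 74  bus=[BusRdX,Flush]  L0: P0=I P1=M P2=I P3=I  mem[L0]=99
14. P2: load  L3  bus=[-]  L3: P0=I P1=I P2=M P3=I  mem[L3]=20
15. P1: store L0 := 86  bus=[-]  L0: P0=I P1=M P2=I P3=I  mem[L0]=99
16. P0: load  L3  bus=[BusRd,Flush]  L3: P0=S P1=I P2=S P3=I  mem[L3]=80
17. P1: load  L3  bus=[BusRd]  L3: P0=S P1=S P2=S P3=I  mem[L3]=80
18. P0: store L3 := 79  bus=[BusUpgr]  L3: P0=M P1=I P2=I P3=I  mem[L3]=80
19. P0: load  L1  bus=[-]  L1: P0=M P1=I P2=I P3=I  mem[L1]=34
20. P0: load  L0  bus=[BusRd,Flush]  L0: P0=S P1=S P2=I P3=I  mem[L0]=86
21. P0: store L3 := 38  bus=[-]  L3: P0=M P1=I P2=I P3=I  mem[L3]=80
22. P1: load  L0  bus=[-]  L0: P0=S P1=S P2=I P3=I  mem[L0]=86
23. P0: load  L3  bus=[-]  L3: P0=M P1=I P2=I P3=I  mem[L3]=80
24. P0: load  L0  bus=[-]  L0: P0=S P1=S P2=I P3=I  mem[L0]=86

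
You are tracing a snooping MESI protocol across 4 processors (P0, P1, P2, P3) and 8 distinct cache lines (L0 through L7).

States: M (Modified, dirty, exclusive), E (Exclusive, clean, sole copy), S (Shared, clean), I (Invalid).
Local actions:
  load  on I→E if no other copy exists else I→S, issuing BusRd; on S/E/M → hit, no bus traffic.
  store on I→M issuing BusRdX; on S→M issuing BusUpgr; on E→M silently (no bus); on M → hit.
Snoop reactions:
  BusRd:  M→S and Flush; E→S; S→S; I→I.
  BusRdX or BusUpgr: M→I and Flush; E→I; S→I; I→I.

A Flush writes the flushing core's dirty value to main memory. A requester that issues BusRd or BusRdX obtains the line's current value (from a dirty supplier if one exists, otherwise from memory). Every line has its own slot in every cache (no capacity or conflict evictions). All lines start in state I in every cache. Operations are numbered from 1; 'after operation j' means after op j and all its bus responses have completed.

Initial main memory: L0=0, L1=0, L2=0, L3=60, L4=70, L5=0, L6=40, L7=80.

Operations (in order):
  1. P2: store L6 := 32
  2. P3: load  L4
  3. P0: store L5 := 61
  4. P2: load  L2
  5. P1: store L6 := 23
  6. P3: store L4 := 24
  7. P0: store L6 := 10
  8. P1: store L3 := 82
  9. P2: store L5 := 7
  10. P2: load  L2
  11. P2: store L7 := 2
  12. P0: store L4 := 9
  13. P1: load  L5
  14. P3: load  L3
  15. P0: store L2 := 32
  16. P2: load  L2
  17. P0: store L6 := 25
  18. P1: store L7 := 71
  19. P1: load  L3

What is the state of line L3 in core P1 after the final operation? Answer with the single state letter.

step 1: P2: store L6 := 32  ⟶  IIMI  (L6)  txn=BusRdX  M[L6]=40
step 2: P3: load  L4  ⟶  IIIE  (L4)  txn=BusRd  M[L4]=70
step 3: P0: store L5 := 61  ⟶  MIII  (L5)  txn=BusRdX  M[L5]=0
step 4: P2: load  L2  ⟶  IIEI  (L2)  txn=BusRd  M[L2]=0
step 5: P1: store L6 := 23  ⟶  IMII  (L6)  txn=BusRdX+Flush  M[L6]=32
step 6: P3: store L4 := 24  ⟶  IIIM  (L4)  txn=∅  M[L4]=70
step 7: P0: store L6 := 10  ⟶  MIII  (L6)  txn=BusRdX+Flush  M[L6]=23
step 8: P1: store L3 := 82  ⟶  IMII  (L3)  txn=BusRdX  M[L3]=60
step 9: P2: store L5 := 7  ⟶  IIMI  (L5)  txn=BusRdX+Flush  M[L5]=61
step 10: P2: load  L2  ⟶  IIEI  (L2)  txn=∅  M[L2]=0
step 11: P2: store L7 := 2  ⟶  IIMI  (L7)  txn=BusRdX  M[L7]=80
step 12: P0: store L4 := 9  ⟶  MIII  (L4)  txn=BusRdX+Flush  M[L4]=24
step 13: P1: load  L5  ⟶  ISSI  (L5)  txn=BusRd+Flush  M[L5]=7
step 14: P3: load  L3  ⟶  ISIS  (L3)  txn=BusRd+Flush  M[L3]=82
step 15: P0: store L2 := 32  ⟶  MIII  (L2)  txn=BusRdX  M[L2]=0
step 16: P2: load  L2  ⟶  SISI  (L2)  txn=BusRd+Flush  M[L2]=32
step 17: P0: store L6 := 25  ⟶  MIII  (L6)  txn=∅  M[L6]=23
step 18: P1: store L7 := 71  ⟶  IMII  (L7)  txn=BusRdX+Flush  M[L7]=2
step 19: P1: load  L3  ⟶  ISIS  (L3)  txn=∅  M[L3]=82

state = S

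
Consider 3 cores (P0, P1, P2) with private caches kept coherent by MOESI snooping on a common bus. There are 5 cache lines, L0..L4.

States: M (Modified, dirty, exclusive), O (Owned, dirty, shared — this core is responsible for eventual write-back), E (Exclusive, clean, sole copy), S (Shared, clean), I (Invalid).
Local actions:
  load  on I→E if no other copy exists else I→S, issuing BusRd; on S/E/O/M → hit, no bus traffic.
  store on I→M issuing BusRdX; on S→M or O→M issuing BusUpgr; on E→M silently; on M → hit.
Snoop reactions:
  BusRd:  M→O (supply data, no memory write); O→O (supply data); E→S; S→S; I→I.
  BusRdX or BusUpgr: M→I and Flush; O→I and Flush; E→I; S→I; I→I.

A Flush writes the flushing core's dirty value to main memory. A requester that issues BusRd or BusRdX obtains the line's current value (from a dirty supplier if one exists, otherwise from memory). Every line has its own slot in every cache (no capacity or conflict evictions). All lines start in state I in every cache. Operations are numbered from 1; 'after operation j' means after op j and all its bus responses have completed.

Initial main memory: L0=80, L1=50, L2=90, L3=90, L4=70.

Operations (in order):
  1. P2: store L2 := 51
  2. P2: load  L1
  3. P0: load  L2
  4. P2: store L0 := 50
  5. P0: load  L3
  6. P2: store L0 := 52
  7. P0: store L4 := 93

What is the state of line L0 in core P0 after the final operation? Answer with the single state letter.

step 1: P2: store L2 := 51  ⟶  IIM  (L2)  txn=BusRdX  M[L2]=90
step 2: P2: load  L1  ⟶  IIE  (L1)  txn=BusRd  M[L1]=50
step 3: P0: load  L2  ⟶  SIO  (L2)  txn=BusRd  M[L2]=90
step 4: P2: store L0 := 50  ⟶  IIM  (L0)  txn=BusRdX  M[L0]=80
step 5: P0: load  L3  ⟶  EII  (L3)  txn=BusRd  M[L3]=90
step 6: P2: store L0 := 52  ⟶  IIM  (L0)  txn=∅  M[L0]=80
step 7: P0: store L4 := 93  ⟶  MII  (L4)  txn=BusRdX  M[L4]=70

state = I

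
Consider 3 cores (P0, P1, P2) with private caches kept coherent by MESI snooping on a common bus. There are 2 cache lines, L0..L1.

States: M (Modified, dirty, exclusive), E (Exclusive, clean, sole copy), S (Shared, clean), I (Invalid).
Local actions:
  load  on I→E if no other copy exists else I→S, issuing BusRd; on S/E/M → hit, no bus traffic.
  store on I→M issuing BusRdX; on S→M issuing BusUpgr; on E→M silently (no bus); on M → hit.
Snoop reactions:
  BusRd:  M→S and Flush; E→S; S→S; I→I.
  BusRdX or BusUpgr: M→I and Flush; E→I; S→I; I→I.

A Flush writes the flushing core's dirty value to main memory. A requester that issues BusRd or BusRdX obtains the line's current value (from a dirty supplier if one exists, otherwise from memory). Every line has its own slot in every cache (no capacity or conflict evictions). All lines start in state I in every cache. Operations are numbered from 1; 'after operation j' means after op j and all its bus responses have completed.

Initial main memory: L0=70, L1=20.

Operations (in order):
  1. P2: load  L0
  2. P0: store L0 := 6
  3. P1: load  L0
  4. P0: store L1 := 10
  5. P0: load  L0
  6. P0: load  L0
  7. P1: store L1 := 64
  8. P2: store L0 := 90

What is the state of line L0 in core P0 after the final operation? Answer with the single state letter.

state = I

1. P2: load  L0  bus=[BusRd]  L0: P0=I P1=I P2=E  mem[L0]=70
2. P0: store L0 := 6  bus=[BusRdX]  L0: P0=M P1=I P2=I  mem[L0]=70
3. P1: load  L0  bus=[BusRd,Flush]  L0: P0=S P1=S P2=I  mem[L0]=6
4. P0: store L1 := 10  bus=[BusRdX]  L1: P0=M P1=I P2=I  mem[L1]=20
5. P0: load  L0  bus=[-]  L0: P0=S P1=S P2=I  mem[L0]=6
6. P0: load  L0  bus=[-]  L0: P0=S P1=S P2=I  mem[L0]=6
7. P1: store L1 := 64  bus=[BusRdX,Flush]  L1: P0=I P1=M P2=I  mem[L1]=10
8. P2: store L0 := 90  bus=[BusRdX]  L0: P0=I P1=I P2=M  mem[L0]=6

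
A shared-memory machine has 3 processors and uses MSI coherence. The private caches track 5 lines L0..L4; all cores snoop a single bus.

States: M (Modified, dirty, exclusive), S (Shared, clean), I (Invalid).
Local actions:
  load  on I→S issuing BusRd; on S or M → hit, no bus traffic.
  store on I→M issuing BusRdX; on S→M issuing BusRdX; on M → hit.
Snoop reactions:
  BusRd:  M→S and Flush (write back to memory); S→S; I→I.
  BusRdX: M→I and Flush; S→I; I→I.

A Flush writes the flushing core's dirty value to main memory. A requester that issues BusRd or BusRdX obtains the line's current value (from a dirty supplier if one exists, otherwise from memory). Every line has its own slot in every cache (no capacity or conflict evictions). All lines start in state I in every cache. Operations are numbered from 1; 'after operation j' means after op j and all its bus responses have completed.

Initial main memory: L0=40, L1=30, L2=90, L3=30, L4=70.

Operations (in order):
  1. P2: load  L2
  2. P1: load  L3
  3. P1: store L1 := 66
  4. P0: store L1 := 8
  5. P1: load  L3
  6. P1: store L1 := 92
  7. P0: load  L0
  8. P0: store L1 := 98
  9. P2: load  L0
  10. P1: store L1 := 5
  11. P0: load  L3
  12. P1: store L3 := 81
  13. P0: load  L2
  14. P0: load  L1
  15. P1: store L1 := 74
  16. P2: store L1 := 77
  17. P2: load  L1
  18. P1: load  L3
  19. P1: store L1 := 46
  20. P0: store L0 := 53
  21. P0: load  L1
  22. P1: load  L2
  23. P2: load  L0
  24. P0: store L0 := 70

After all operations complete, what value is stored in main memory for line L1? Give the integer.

1. P2: load  L2  bus=[BusRd]  L2: P0=I P1=I P2=S  mem[L2]=90
2. P1: load  L3  bus=[BusRd]  L3: P0=I P1=S P2=I  mem[L3]=30
3. P1: store L1 := 66  bus=[BusRdX]  L1: P0=I P1=M P2=I  mem[L1]=30
4. P0: store L1 := 8  bus=[BusRdX,Flush]  L1: P0=M P1=I P2=I  mem[L1]=66
5. P1: load  L3  bus=[-]  L3: P0=I P1=S P2=I  mem[L3]=30
6. P1: store L1 := 92  bus=[BusRdX,Flush]  L1: P0=I P1=M P2=I  mem[L1]=8
7. P0: load  L0  bus=[BusRd]  L0: P0=S P1=I P2=I  mem[L0]=40
8. P0: store L1 := 98  bus=[BusRdX,Flush]  L1: P0=M P1=I P2=I  mem[L1]=92
9. P2: load  L0  bus=[BusRd]  L0: P0=S P1=I P2=S  mem[L0]=40
10. P1: store L1 := 5  bus=[BusRdX,Flush]  L1: P0=I P1=M P2=I  mem[L1]=98
11. P0: load  L3  bus=[BusRd]  L3: P0=S P1=S P2=I  mem[L3]=30
12. P1: store L3 := 81  bus=[BusRdX]  L3: P0=I P1=M P2=I  mem[L3]=30
13. P0: load  L2  bus=[BusRd]  L2: P0=S P1=I P2=S  mem[L2]=90
14. P0: load  L1  bus=[BusRd,Flush]  L1: P0=S P1=S P2=I  mem[L1]=5
15. P1: store L1 := 74  bus=[BusRdX]  L1: P0=I P1=M P2=I  mem[L1]=5
16. P2: store L1 := 77  bus=[BusRdX,Flush]  L1: P0=I P1=I P2=M  mem[L1]=74
17. P2: load  L1  bus=[-]  L1: P0=I P1=I P2=M  mem[L1]=74
18. P1: load  L3  bus=[-]  L3: P0=I P1=M P2=I  mem[L3]=30
19. P1: store L1 := 46  bus=[BusRdX,Flush]  L1: P0=I P1=M P2=I  mem[L1]=77
20. P0: store L0 := 53  bus=[BusRdX]  L0: P0=M P1=I P2=I  mem[L0]=40
21. P0: load  L1  bus=[BusRd,Flush]  L1: P0=S P1=S P2=I  mem[L1]=46
22. P1: load  L2  bus=[BusRd]  L2: P0=S P1=S P2=S  mem[L2]=90
23. P2: load  L0  bus=[BusRd,Flush]  L0: P0=S P1=I P2=S  mem[L0]=53
24. P0: store L0 := 70  bus=[BusRdX]  L0: P0=M P1=I P2=I  mem[L0]=53

memory[L1] = 46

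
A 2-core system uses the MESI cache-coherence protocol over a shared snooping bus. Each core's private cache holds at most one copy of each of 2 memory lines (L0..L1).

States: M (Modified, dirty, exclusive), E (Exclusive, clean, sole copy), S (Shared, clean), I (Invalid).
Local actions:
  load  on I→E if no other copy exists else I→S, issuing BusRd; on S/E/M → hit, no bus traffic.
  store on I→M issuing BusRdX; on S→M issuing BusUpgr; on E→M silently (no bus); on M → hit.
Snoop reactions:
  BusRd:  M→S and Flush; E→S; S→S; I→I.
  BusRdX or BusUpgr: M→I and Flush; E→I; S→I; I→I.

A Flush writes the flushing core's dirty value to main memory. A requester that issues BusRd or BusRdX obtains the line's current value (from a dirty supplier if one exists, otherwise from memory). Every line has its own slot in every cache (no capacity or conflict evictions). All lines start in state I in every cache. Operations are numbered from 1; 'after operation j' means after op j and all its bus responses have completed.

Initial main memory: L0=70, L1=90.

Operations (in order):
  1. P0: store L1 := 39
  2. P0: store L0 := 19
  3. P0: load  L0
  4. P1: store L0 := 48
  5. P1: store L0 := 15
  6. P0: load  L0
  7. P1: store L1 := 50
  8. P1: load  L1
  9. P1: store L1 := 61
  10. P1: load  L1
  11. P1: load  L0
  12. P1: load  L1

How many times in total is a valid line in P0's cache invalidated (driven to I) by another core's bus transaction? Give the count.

invalidations = 2

1. P0: store L1 := 39  bus=[BusRdX]  L1: P0=M P1=I  mem[L1]=90
2. P0: store L0 := 19  bus=[BusRdX]  L0: P0=M P1=I  mem[L0]=70
3. P0: load  L0  bus=[-]  L0: P0=M P1=I  mem[L0]=70
4. P1: store L0 := 48  bus=[BusRdX,Flush]  L0: P0=I P1=M  mem[L0]=19
5. P1: store L0 := 15  bus=[-]  L0: P0=I P1=M  mem[L0]=19
6. P0: load  L0  bus=[BusRd,Flush]  L0: P0=S P1=S  mem[L0]=15
7. P1: store L1 := 50  bus=[BusRdX,Flush]  L1: P0=I P1=M  mem[L1]=39
8. P1: load  L1  bus=[-]  L1: P0=I P1=M  mem[L1]=39
9. P1: store L1 := 61  bus=[-]  L1: P0=I P1=M  mem[L1]=39
10. P1: load  L1  bus=[-]  L1: P0=I P1=M  mem[L1]=39
11. P1: load  L0  bus=[-]  L0: P0=S P1=S  mem[L0]=15
12. P1: load  L1  bus=[-]  L1: P0=I P1=M  mem[L1]=39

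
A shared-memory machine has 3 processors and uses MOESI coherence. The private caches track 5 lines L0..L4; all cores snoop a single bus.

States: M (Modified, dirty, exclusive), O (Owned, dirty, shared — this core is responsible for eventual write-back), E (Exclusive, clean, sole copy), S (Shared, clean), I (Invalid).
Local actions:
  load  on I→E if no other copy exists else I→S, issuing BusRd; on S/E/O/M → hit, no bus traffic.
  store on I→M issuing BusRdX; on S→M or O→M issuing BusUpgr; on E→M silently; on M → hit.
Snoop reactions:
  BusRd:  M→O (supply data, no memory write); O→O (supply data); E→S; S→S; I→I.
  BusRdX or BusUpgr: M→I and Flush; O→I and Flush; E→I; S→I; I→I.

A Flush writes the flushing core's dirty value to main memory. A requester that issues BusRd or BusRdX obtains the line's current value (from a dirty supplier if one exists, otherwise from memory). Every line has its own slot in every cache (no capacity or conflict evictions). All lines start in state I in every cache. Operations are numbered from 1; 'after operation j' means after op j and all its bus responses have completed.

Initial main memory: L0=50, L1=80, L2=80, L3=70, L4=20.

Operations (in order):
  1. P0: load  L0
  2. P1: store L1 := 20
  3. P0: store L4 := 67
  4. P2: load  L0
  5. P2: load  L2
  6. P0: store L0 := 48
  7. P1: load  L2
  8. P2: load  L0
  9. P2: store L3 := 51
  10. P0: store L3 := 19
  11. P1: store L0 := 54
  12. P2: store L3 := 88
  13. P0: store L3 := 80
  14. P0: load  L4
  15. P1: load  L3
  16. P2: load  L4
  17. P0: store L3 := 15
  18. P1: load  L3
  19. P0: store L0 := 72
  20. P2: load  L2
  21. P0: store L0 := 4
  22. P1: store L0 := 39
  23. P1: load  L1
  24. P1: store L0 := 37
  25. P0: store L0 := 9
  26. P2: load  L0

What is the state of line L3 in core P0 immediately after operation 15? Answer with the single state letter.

  op1 P0: load  L0 → E/I/I on L0; bus BusRd; mem=50
  op2 P1: store L1 := 20 → I/M/I on L1; bus BusRdX; mem=80
  op3 P0: store L4 := 67 → M/I/I on L4; bus BusRdX; mem=20
  op4 P2: load  L0 → S/I/S on L0; bus BusRd; mem=50
  op5 P2: load  L2 → I/I/E on L2; bus BusRd; mem=80
  op6 P0: store L0 := 48 → M/I/I on L0; bus BusUpgr; mem=50
  op7 P1: load  L2 → I/S/S on L2; bus BusRd; mem=80
  op8 P2: load  L0 → O/I/S on L0; bus BusRd; mem=50
  op9 P2: store L3 := 51 → I/I/M on L3; bus BusRdX; mem=70
  op10 P0: store L3 := 19 → M/I/I on L3; bus BusRdX Flush; mem=51
  op11 P1: store L0 := 54 → I/M/I on L0; bus BusRdX Flush; mem=48
  op12 P2: store L3 := 88 → I/I/M on L3; bus BusRdX Flush; mem=19
  op13 P0: store L3 := 80 → M/I/I on L3; bus BusRdX Flush; mem=88
  op14 P0: load  L4 → M/I/I on L4; bus (none); mem=20
  op15 P1: load  L3 → O/S/I on L3; bus BusRd; mem=88
  op16 P2: load  L4 → O/I/S on L4; bus BusRd; mem=20
  op17 P0: store L3 := 15 → M/I/I on L3; bus BusUpgr; mem=88
  op18 P1: load  L3 → O/S/I on L3; bus BusRd; mem=88
  op19 P0: store L0 := 72 → M/I/I on L0; bus BusRdX Flush; mem=54
  op20 P2: load  L2 → I/S/S on L2; bus (none); mem=80
  op21 P0: store L0 := 4 → M/I/I on L0; bus (none); mem=54
  op22 P1: store L0 := 39 → I/M/I on L0; bus BusRdX Flush; mem=4
  op23 P1: load  L1 → I/M/I on L1; bus (none); mem=80
  op24 P1: store L0 := 37 → I/M/I on L0; bus (none); mem=4
  op25 P0: store L0 := 9 → M/I/I on L0; bus BusRdX Flush; mem=37
  op26 P2: load  L0 → O/I/S on L0; bus BusRd; mem=37

state = O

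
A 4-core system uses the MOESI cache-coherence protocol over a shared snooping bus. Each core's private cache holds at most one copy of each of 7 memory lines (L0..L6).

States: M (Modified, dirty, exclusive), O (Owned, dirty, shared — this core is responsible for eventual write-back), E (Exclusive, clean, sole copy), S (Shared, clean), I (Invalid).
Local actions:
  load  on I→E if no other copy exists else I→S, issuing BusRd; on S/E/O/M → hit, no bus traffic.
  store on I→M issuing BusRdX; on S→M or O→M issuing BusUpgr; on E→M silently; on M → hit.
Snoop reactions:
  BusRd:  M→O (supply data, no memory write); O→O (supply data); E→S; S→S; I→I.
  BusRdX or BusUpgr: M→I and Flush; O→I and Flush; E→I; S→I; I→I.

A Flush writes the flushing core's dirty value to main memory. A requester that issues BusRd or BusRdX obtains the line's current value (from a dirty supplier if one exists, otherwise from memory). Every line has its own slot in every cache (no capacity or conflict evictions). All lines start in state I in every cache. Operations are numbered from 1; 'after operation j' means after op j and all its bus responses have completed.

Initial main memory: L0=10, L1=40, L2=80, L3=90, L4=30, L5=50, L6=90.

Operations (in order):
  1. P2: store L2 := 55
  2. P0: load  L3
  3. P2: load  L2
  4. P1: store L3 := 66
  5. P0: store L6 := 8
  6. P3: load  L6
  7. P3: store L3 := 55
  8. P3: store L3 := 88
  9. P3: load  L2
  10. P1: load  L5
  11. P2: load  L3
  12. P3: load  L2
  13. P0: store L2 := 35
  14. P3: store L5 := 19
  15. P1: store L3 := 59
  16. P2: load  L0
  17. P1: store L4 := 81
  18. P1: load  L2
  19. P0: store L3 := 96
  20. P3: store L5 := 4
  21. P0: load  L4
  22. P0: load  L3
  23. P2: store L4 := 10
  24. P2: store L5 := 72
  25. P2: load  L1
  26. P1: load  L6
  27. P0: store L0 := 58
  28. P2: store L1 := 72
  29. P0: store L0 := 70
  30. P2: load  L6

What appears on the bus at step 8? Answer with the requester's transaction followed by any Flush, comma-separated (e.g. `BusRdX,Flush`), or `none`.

bus = none

[1] P2: store L2 := 55 | P0:I, P1:I, P2:M(55), P3:I | bus: BusRdX
[2] P0: load  L3 | P0:E(90), P1:I, P2:I, P3:I | bus: BusRd
[3] P2: load  L2 | P0:I, P1:I, P2:M(55), P3:I | bus: none
[4] P1: store L3 := 66 | P0:I, P1:M(66), P2:I, P3:I | bus: BusRdX
[5] P0: store L6 := 8 | P0:M(8), P1:I, P2:I, P3:I | bus: BusRdX
[6] P3: load  L6 | P0:O(8), P1:I, P2:I, P3:S(8) | bus: BusRd
[7] P3: store L3 := 55 | P0:I, P1:I, P2:I, P3:M(55) | bus: BusRdX,Flush
[8] P3: store L3 := 88 | P0:I, P1:I, P2:I, P3:M(88) | bus: none
[9] P3: load  L2 | P0:I, P1:I, P2:O(55), P3:S(55) | bus: BusRd
[10] P1: load  L5 | P0:I, P1:E(50), P2:I, P3:I | bus: BusRd
[11] P2: load  L3 | P0:I, P1:I, P2:S(88), P3:O(88) | bus: BusRd
[12] P3: load  L2 | P0:I, P1:I, P2:O(55), P3:S(55) | bus: none
[13] P0: store L2 := 35 | P0:M(35), P1:I, P2:I, P3:I | bus: BusRdX,Flush
[14] P3: store L5 := 19 | P0:I, P1:I, P2:I, P3:M(19) | bus: BusRdX
[15] P1: store L3 := 59 | P0:I, P1:M(59), P2:I, P3:I | bus: BusRdX,Flush
[16] P2: load  L0 | P0:I, P1:I, P2:E(10), P3:I | bus: BusRd
[17] P1: store L4 := 81 | P0:I, P1:M(81), P2:I, P3:I | bus: BusRdX
[18] P1: load  L2 | P0:O(35), P1:S(35), P2:I, P3:I | bus: BusRd
[19] P0: store L3 := 96 | P0:M(96), P1:I, P2:I, P3:I | bus: BusRdX,Flush
[20] P3: store L5 := 4 | P0:I, P1:I, P2:I, P3:M(4) | bus: none
[21] P0: load  L4 | P0:S(81), P1:O(81), P2:I, P3:I | bus: BusRd
[22] P0: load  L3 | P0:M(96), P1:I, P2:I, P3:I | bus: none
[23] P2: store L4 := 10 | P0:I, P1:I, P2:M(10), P3:I | bus: BusRdX,Flush
[24] P2: store L5 := 72 | P0:I, P1:I, P2:M(72), P3:I | bus: BusRdX,Flush
[25] P2: load  L1 | P0:I, P1:I, P2:E(40), P3:I | bus: BusRd
[26] P1: load  L6 | P0:O(8), P1:S(8), P2:I, P3:S(8) | bus: BusRd
[27] P0: store L0 := 58 | P0:M(58), P1:I, P2:I, P3:I | bus: BusRdX
[28] P2: store L1 := 72 | P0:I, P1:I, P2:M(72), P3:I | bus: none
[29] P0: store L0 := 70 | P0:M(70), P1:I, P2:I, P3:I | bus: none
[30] P2: load  L6 | P0:O(8), P1:S(8), P2:S(8), P3:S(8) | bus: BusRd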